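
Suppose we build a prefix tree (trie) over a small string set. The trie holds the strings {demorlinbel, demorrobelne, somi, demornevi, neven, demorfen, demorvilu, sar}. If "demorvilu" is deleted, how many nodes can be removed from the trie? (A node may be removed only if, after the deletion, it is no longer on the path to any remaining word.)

Walk "demorvilu" from the leaf back toward the root, removing each node that no remaining word uses.
The suffix "vilu" (4 nodes) is used only by "demorvilu"; the node for "demor" still has the child "l", so pruning stops there.
Nodes removed: 4

4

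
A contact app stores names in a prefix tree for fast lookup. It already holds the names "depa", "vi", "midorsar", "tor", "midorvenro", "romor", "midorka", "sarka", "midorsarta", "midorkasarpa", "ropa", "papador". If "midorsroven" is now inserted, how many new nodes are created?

"midors" is already a path in the trie; the remaining "roven" must be added.
New nodes needed: |"midorsroven"| − 6 = 11 − 6 = 5.

5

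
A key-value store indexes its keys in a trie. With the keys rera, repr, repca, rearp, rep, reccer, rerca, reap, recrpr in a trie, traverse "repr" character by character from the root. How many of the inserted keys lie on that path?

2

Walk "repr" from the root; an end-of-word marker is hit whenever a stored word is a prefix of "repr".
Prefixes of the query that are stored words: "rep", "repr"
Count: 2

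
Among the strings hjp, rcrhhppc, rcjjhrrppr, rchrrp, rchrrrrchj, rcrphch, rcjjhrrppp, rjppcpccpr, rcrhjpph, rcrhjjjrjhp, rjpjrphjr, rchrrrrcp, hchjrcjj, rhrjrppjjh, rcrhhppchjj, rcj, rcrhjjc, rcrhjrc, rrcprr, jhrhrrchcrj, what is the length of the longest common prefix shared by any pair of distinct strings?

The deepest shared node is where two words last agree before diverging.
e.g. "rcjjhrrppp" and "rcjjhrrppr" share the prefix "rcjjhrrpp" of length 9; no pair shares a longer one.
Longest shared-prefix length: 9

9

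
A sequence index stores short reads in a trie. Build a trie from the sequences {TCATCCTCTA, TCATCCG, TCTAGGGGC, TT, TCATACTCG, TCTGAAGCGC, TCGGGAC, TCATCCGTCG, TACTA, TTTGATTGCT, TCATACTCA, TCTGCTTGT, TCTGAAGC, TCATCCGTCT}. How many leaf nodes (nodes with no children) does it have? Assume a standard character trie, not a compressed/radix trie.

Leaves are exactly the stored words that no other stored word extends.
Those words: "TACTA", "TCATACTCA", "TCATACTCG", "TCATCCGTCG", "TCATCCGTCT", "TCATCCTCTA", "TCGGGAC", "TCTAGGGGC", "TCTGAAGCGC", "TCTGCTTGT", "TTTGATTGCT"
Leaf count: 11

11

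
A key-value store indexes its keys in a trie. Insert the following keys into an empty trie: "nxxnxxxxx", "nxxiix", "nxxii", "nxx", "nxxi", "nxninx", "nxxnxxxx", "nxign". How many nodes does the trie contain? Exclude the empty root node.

Insert word by word; a character creates a node only if that edge doesn't already exist:
  "nxxnxxxxx" → 9 new (n, x, x, n, x, x, x, x, x)
  "nxxiix" → prefix "nxx" already present; 3 new (i, i, x)
  "nxxii" → prefix "nxxii" already present; 0 new (none)
  "nxx" → prefix "nxx" already present; 0 new (none)
  "nxxi" → prefix "nxxi" already present; 0 new (none)
  "nxninx" → prefix "nx" already present; 4 new (n, i, n, x)
  "nxxnxxxx" → prefix "nxxnxxxx" already present; 0 new (none)
  "nxign" → prefix "nx" already present; 3 new (i, g, n)
Total nodes = 9 + 3 + 0 + 0 + 0 + 4 + 0 + 3 = 19

19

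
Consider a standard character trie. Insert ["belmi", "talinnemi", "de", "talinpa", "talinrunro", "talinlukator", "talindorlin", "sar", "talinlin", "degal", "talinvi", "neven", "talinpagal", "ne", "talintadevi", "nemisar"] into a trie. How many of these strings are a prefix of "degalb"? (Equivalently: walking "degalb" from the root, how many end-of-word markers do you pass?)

Check each prefix of "degalb" against the stored set — each match is an end-marker on the path.
Prefixes of the query that are stored words: "de", "degal"
Count: 2

2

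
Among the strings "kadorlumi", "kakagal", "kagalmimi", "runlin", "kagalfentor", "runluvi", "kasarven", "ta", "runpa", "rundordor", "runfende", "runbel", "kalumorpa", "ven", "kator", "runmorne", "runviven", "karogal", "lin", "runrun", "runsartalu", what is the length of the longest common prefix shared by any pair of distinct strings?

5

Look for the deepest trie node that still has at least two words in its subtree.
e.g. "kagalfentor" and "kagalmimi" share the prefix "kagal" of length 5; no pair shares a longer one.
Longest shared-prefix length: 5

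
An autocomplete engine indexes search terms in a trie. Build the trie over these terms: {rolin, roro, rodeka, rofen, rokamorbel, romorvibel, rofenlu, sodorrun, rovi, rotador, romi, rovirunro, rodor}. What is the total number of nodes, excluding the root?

55

Count nodes per top-level branch (shared prefixes stored once):
  'r'-branch (rodeka, rodor, rofen, rofenlu, rokamorbel, rolin, romi, romorvibel, roro, rotador, rovi, rovirunro): 47 nodes
  's'-branch (sodorrun): 8 nodes
Sum: 55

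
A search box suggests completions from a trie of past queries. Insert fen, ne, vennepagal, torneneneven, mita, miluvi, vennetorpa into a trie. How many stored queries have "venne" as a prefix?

2

Traverse to the node for "venne", then collect every word in that subtree.
Words under "venne": vennepagal, vennetorpa
Count: 2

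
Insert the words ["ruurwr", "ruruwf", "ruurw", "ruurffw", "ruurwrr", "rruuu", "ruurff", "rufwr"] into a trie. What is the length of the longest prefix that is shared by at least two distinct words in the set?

The deepest shared node is where two words last agree before diverging.
"ruurff" and "ruurffw" agree on "ruurff" (6 characters) before diverging; nothing deeper is shared.
Longest shared-prefix length: 6

6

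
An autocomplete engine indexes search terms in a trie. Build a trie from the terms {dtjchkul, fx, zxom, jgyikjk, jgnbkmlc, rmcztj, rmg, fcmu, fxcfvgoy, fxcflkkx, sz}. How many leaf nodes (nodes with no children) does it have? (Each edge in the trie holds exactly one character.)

A leaf is a node with no children — equivalently, the end of a word that is not a proper prefix of any other stored word.
Those words: "dtjchkul", "fcmu", "fxcflkkx", "fxcfvgoy", "jgnbkmlc", "jgyikjk", "rmcztj", "rmg", "sz", "zxom"
Leaf count: 10

10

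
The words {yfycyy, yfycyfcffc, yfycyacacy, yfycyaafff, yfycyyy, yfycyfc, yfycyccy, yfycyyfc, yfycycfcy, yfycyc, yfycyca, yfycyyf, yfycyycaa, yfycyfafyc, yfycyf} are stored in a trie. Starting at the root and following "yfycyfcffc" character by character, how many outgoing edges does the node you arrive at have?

0

Walk "yfycyfcffc" from the root, arriving at one node.
No stored string extends past "yfycyfcffc".
That node has 0 child edges.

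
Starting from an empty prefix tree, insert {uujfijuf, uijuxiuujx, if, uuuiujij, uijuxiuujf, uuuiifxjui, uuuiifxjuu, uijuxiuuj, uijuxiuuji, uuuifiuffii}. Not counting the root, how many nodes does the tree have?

Insert word by word; a character creates a node only if that edge doesn't already exist:
  "uujfijuf" → 8 new (u, u, j, f, i, j, u, f)
  "uijuxiuujx" → prefix "u" already present; 9 new (i, j, u, x, i, u, u, j, x)
  "if" → 2 new (i, f)
  "uuuiujij" → prefix "uu" already present; 6 new (u, i, u, j, i, j)
  "uijuxiuujf" → prefix "uijuxiuuj" already present; 1 new (f)
  "uuuiifxjui" → prefix "uuui" already present; 6 new (i, f, x, j, u, i)
  "uuuiifxjuu" → prefix "uuuiifxju" already present; 1 new (u)
  "uijuxiuuj" → prefix "uijuxiuuj" already present; 0 new (none)
  "uijuxiuuji" → prefix "uijuxiuuj" already present; 1 new (i)
  "uuuifiuffii" → prefix "uuui" already present; 7 new (f, i, u, f, f, i, i)
Total nodes = 8 + 9 + 2 + 6 + 1 + 6 + 1 + 0 + 1 + 7 = 41

41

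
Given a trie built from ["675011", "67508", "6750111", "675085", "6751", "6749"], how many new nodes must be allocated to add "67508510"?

Walking "67508510" from the root, the first 6 characters ("675085") follow existing edges; "1" is the first miss.
So 8 − 6 = 2 new nodes.

2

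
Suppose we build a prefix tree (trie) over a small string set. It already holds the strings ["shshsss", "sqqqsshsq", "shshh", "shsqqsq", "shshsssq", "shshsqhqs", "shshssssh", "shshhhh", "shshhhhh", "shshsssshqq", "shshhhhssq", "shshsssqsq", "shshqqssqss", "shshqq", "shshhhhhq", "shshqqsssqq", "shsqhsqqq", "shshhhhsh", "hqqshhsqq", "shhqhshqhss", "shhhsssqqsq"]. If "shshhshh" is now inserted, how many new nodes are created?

Walking "shshhshh" from the root, the first 5 characters ("shshh") follow existing edges; "s" is the first miss.
Each of the 3 remaining characters creates one node.

3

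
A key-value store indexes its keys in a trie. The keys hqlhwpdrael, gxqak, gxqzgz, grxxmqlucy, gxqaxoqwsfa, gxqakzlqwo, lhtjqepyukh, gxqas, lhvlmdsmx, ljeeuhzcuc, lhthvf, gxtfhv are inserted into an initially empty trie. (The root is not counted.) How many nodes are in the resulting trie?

75

Count nodes per top-level branch (shared prefixes stored once):
  'g'-branch (grxxmqlucy, gxqak, gxqakzlqwo, gxqas, gxqaxoqwsfa, gxqzgz, gxtfhv): 34 nodes
  'h'-branch (hqlhwpdrael): 11 nodes
  'l'-branch (lhthvf, lhtjqepyukh, lhvlmdsmx, ljeeuhzcuc): 30 nodes
Sum: 75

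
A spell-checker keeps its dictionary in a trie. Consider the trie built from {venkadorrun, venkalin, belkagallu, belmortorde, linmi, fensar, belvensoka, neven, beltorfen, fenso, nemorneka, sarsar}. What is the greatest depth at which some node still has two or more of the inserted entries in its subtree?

5

Equivalently: take the maximum, over all pairs, of their longest common prefix length.
"venkadorrun" and "venkalin" agree on "venka" (5 characters) before diverging; nothing deeper is shared.
Longest shared-prefix length: 5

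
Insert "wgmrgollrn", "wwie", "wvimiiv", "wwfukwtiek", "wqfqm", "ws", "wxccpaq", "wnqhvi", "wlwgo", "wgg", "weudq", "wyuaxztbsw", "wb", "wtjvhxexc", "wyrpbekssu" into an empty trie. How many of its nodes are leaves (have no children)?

Leaves are exactly the stored words that no other stored word extends.
Those words: "wb", "weudq", "wgg", "wgmrgollrn", "wlwgo", "wnqhvi", "wqfqm", "ws", "wtjvhxexc", "wvimiiv", "wwfukwtiek", "wwie", "wxccpaq", "wyrpbekssu", "wyuaxztbsw"
Leaf count: 15

15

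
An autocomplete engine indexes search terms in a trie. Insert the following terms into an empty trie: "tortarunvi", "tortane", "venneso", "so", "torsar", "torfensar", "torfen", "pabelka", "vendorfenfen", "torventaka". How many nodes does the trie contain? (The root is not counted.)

For each word, the new-node count is its length minus the longest prefix already in the trie:
  "tortarunvi" → 10 new (t, o, r, t, a, r, u, n, v, i)
  "tortane" → prefix "torta" already present; 2 new (n, e)
  "venneso" → 7 new (v, e, n, n, e, s, o)
  "so" → 2 new (s, o)
  "torsar" → prefix "tor" already present; 3 new (s, a, r)
  "torfensar" → prefix "tor" already present; 6 new (f, e, n, s, a, r)
  "torfen" → prefix "torfen" already present; 0 new (none)
  "pabelka" → 7 new (p, a, b, e, l, k, a)
  "vendorfenfen" → prefix "ven" already present; 9 new (d, o, r, f, e, n, f, e, n)
  "torventaka" → prefix "tor" already present; 7 new (v, e, n, t, a, k, a)
Total nodes = 10 + 2 + 7 + 2 + 3 + 6 + 0 + 7 + 9 + 7 = 53

53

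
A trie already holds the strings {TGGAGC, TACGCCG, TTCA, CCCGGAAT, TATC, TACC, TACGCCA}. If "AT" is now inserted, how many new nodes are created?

2

Nothing in the trie begins with "A"; the whole of "AT" is new.
2 − 0 = 2 new nodes.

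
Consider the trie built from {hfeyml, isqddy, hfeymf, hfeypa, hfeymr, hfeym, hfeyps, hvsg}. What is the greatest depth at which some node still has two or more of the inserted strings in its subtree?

Equivalently: take the maximum, over all pairs, of their longest common prefix length.
e.g. "hfeym" and "hfeymf" share the prefix "hfeym" of length 5; no pair shares a longer one.
Longest shared-prefix length: 5

5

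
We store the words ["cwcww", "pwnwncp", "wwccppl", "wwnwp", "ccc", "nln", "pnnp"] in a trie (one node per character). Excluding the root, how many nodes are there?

30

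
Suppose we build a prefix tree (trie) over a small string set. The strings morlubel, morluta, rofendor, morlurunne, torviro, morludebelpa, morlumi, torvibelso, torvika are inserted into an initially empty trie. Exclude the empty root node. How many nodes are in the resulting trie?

Trace insertions, counting only characters that open a new branch:
  "morlubel" → 8 new (m, o, r, l, u, b, e, l)
  "morluta" → prefix "morlu" already present; 2 new (t, a)
  "rofendor" → 8 new (r, o, f, e, n, d, o, r)
  "morlurunne" → prefix "morlu" already present; 5 new (r, u, n, n, e)
  "torviro" → 7 new (t, o, r, v, i, r, o)
  "morludebelpa" → prefix "morlu" already present; 7 new (d, e, b, e, l, p, a)
  "morlumi" → prefix "morlu" already present; 2 new (m, i)
  "torvibelso" → prefix "torvi" already present; 5 new (b, e, l, s, o)
  "torvika" → prefix "torvi" already present; 2 new (k, a)
Total nodes = 8 + 2 + 8 + 5 + 7 + 7 + 2 + 5 + 2 = 46

46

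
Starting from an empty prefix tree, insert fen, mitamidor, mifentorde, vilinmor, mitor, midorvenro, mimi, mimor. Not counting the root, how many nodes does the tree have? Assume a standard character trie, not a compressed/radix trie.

42

Insert word by word; a character creates a node only if that edge doesn't already exist:
  "fen" → 3 new (f, e, n)
  "mitamidor" → 9 new (m, i, t, a, m, i, d, o, r)
  "mifentorde" → prefix "mi" already present; 8 new (f, e, n, t, o, r, d, e)
  "vilinmor" → 8 new (v, i, l, i, n, m, o, r)
  "mitor" → prefix "mit" already present; 2 new (o, r)
  "midorvenro" → prefix "mi" already present; 8 new (d, o, r, v, e, n, r, o)
  "mimi" → prefix "mi" already present; 2 new (m, i)
  "mimor" → prefix "mim" already present; 2 new (o, r)
Total nodes = 3 + 9 + 8 + 8 + 2 + 8 + 2 + 2 = 42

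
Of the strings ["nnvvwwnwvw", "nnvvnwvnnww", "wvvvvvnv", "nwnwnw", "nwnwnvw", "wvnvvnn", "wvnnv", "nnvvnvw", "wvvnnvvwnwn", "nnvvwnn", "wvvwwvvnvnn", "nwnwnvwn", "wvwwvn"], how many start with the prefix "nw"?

3

Filter for entries beginning with "nw":
Matches: "nwnwnvw", "nwnwnvwn", "nwnwnw"
Count: 3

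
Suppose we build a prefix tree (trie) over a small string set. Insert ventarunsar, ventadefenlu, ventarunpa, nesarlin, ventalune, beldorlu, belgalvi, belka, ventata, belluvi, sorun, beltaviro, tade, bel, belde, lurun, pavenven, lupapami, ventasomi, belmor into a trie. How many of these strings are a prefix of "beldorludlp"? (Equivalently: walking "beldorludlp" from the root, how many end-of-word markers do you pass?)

Walk "beldorludlp" from the root; an end-of-word marker is hit whenever a stored word is a prefix of "beldorludlp".
Prefixes of the query that are stored words: "bel", "beldorlu"
Count: 2

2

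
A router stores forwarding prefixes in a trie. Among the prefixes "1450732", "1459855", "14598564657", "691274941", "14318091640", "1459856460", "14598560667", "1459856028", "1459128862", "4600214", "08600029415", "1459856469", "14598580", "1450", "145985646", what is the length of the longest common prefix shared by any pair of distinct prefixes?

Look for the deepest trie node that still has at least two words in its subtree.
e.g. "145985646" and "1459856460" share the prefix "145985646" of length 9; no pair shares a longer one.
Longest shared-prefix length: 9

9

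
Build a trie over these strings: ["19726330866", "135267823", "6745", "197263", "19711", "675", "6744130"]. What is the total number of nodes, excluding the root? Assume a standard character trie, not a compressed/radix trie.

30

Count nodes per top-level branch (shared prefixes stored once):
  '1'-branch (135267823, 19711, 197263, 19726330866): 21 nodes
  '6'-branch (6744130, 6745, 675): 9 nodes
Sum: 30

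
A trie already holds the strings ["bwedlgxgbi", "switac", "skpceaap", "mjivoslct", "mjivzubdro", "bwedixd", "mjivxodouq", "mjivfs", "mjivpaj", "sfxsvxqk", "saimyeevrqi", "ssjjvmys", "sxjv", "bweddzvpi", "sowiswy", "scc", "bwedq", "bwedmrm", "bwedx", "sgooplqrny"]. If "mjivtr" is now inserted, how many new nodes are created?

"mjiv" is already a path in the trie; the remaining "tr" must be added.
New nodes needed: |"mjivtr"| − 4 = 6 − 4 = 2.

2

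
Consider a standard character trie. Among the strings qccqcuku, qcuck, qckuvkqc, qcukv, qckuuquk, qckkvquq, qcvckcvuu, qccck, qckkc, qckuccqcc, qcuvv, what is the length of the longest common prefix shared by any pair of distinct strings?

4

The deepest shared node is where two words last agree before diverging.
"qckkc" and "qckkvquq" agree on "qckk" (4 characters) before diverging; nothing deeper is shared.
Longest shared-prefix length: 4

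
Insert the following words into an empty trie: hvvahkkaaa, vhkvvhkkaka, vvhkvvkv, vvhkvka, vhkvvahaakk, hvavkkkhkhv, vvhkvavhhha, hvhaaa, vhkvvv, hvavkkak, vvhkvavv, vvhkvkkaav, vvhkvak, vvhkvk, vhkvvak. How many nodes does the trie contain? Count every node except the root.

Trace insertions, counting only characters that open a new branch:
  "hvvahkkaaa" → 10 new (h, v, v, a, h, k, k, a, a, a)
  "vhkvvhkkaka" → 11 new (v, h, k, v, v, h, k, k, a, k, a)
  "vvhkvvkv" → prefix "v" already present; 7 new (v, h, k, v, v, k, v)
  "vvhkvka" → prefix "vvhkv" already present; 2 new (k, a)
  "vhkvvahaakk" → prefix "vhkvv" already present; 6 new (a, h, a, a, k, k)
  "hvavkkkhkhv" → prefix "hv" already present; 9 new (a, v, k, k, k, h, k, h, v)
  "vvhkvavhhha" → prefix "vvhkv" already present; 6 new (a, v, h, h, h, a)
  "hvhaaa" → prefix "hv" already present; 4 new (h, a, a, a)
  "vhkvvv" → prefix "vhkvv" already present; 1 new (v)
  "hvavkkak" → prefix "hvavkk" already present; 2 new (a, k)
  "vvhkvavv" → prefix "vvhkvav" already present; 1 new (v)
  "vvhkvkkaav" → prefix "vvhkvk" already present; 4 new (k, a, a, v)
  "vvhkvak" → prefix "vvhkva" already present; 1 new (k)
  "vvhkvk" → prefix "vvhkvk" already present; 0 new (none)
  "vhkvvak" → prefix "vhkvva" already present; 1 new (k)
Total nodes = 10 + 11 + 7 + 2 + 6 + 9 + 6 + 4 + 1 + 2 + 1 + 4 + 1 + 0 + 1 = 65

65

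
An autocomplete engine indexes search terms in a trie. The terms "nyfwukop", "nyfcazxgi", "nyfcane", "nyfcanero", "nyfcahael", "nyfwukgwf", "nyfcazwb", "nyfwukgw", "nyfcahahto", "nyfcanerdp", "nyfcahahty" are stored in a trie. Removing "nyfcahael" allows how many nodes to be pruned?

After clearing the end-marker at "nyfcahael", prune upward until reaching a node still needed by another word.
The suffix "el" (2 nodes) is used only by "nyfcahael"; the node for "nyfcaha" still has the child "h", so pruning stops there.
Nodes removed: 2

2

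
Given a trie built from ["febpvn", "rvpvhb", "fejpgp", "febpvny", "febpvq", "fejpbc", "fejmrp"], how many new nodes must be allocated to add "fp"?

1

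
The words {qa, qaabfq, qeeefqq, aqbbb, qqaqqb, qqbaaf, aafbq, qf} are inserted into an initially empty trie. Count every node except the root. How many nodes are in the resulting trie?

31

Trie structure (* marks end of a word):
(root)
├─ a
│  ├─ a
│  │  └─ f
│  │     └─ b
│  │        └─ q *
│  └─ q
│     └─ b
│        └─ b
│           └─ b *
└─ q
   ├─ a *
   │  └─ a
   │     └─ b
   │        └─ f
   │           └─ q *
   ├─ e
   │  └─ e
   │     └─ e
   │        └─ f
   │           └─ q
   │              └─ q *
   ├─ f *
   └─ q
      ├─ a
      │  └─ q
      │     └─ q
      │        └─ b *
      └─ b
         └─ a
            └─ a
               └─ f *
Counting every labelled node above: 31.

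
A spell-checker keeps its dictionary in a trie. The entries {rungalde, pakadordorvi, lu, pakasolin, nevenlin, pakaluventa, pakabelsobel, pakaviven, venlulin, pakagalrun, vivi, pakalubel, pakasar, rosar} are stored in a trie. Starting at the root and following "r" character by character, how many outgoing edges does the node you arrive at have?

2

Follow the path "r" to its node, then look at its outgoing edges.
Distinct next characters after "r": o, u.
That node has 2 child edges.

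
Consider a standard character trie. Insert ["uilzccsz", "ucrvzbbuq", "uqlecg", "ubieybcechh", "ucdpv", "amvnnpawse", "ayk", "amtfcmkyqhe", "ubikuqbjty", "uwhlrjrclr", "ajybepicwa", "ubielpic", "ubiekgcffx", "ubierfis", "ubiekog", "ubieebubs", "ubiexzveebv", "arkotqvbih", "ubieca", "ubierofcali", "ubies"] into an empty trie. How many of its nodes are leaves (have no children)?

A leaf is a node with no children — equivalently, the end of a word that is not a proper prefix of any other stored word.
Those words: "ajybepicwa", "amtfcmkyqhe", "amvnnpawse", "arkotqvbih", "ayk", "ubieca", "ubieebubs", "ubiekgcffx", "ubiekog", "ubielpic", "ubierfis", "ubierofcali", "ubies", "ubiexzveebv", "ubieybcechh", "ubikuqbjty", "ucdpv", "ucrvzbbuq", "uilzccsz", "uqlecg", "uwhlrjrclr"
Leaf count: 21

21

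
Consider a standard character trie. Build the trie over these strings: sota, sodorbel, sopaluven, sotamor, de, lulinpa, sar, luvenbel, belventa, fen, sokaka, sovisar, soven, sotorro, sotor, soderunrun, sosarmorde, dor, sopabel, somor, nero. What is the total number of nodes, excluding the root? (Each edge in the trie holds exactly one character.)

90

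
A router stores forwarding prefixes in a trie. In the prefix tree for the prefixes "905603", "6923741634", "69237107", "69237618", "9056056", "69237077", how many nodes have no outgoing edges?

6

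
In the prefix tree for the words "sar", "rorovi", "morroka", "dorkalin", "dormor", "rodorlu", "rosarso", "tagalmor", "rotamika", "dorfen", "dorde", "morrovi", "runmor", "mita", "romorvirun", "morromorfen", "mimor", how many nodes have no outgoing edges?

17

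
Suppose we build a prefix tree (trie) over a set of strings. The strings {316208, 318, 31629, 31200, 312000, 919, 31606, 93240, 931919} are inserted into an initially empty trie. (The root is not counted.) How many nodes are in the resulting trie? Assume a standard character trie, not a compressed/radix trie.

Trie structure (* marks end of a word):
(root)
├─ 3
│  └─ 1
│     ├─ 2
│     │  └─ 0
│     │     └─ 0 *
│     │        └─ 0 *
│     ├─ 6
│     │  ├─ 0
│     │  │  └─ 6 *
│     │  └─ 2
│     │     ├─ 0
│     │     │  └─ 8 *
│     │     └─ 9 *
│     └─ 8 *
└─ 9
   ├─ 1
   │  └─ 9 *
   └─ 3
      ├─ 1
      │  └─ 9
      │     └─ 1
      │        └─ 9 *
      └─ 2
         └─ 4
            └─ 0 *
Counting every labelled node above: 25.

25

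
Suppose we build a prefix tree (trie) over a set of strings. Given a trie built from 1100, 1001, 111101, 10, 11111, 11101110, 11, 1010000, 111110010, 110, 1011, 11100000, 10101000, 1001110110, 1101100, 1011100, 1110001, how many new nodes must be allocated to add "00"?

2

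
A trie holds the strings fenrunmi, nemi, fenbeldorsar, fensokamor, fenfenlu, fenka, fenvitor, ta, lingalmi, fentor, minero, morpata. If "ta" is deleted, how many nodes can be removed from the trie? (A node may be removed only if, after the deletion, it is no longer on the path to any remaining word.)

A node on "ta"'s path can go only if nothing else ends at it or branches off below it.
No other word shares any prefix with "ta", so all 2 of its nodes go.
Nodes removed: 2

2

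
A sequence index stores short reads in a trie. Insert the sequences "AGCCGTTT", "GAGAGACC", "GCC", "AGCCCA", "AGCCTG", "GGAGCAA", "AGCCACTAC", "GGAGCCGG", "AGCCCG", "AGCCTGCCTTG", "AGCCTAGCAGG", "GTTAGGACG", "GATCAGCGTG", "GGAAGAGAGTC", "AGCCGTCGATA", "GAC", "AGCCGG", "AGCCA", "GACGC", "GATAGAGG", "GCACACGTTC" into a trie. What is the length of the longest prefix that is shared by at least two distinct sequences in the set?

The deepest shared node is where two words last agree before diverging.
e.g. "AGCCGTCGATA" and "AGCCGTTT" share the prefix "AGCCGT" of length 6; no pair shares a longer one.
Longest shared-prefix length: 6

6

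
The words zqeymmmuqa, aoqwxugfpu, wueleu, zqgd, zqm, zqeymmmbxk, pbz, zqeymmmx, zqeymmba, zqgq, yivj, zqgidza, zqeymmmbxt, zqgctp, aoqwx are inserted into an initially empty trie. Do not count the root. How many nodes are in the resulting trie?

For each word, the new-node count is its length minus the longest prefix already in the trie:
  "zqeymmmuqa" → 10 new (z, q, e, y, m, m, m, u, q, a)
  "aoqwxugfpu" → 10 new (a, o, q, w, x, u, g, f, p, u)
  "wueleu" → 6 new (w, u, e, l, e, u)
  "zqgd" → prefix "zq" already present; 2 new (g, d)
  "zqm" → prefix "zq" already present; 1 new (m)
  "zqeymmmbxk" → prefix "zqeymmm" already present; 3 new (b, x, k)
  "pbz" → 3 new (p, b, z)
  "zqeymmmx" → prefix "zqeymmm" already present; 1 new (x)
  "zqeymmba" → prefix "zqeymm" already present; 2 new (b, a)
  "zqgq" → prefix "zqg" already present; 1 new (q)
  "yivj" → 4 new (y, i, v, j)
  "zqgidza" → prefix "zqg" already present; 4 new (i, d, z, a)
  "zqeymmmbxt" → prefix "zqeymmmbx" already present; 1 new (t)
  "zqgctp" → prefix "zqg" already present; 3 new (c, t, p)
  "aoqwx" → prefix "aoqwx" already present; 0 new (none)
Total nodes = 10 + 10 + 6 + 2 + 1 + 3 + 3 + 1 + 2 + 1 + 4 + 4 + 1 + 3 + 0 = 51

51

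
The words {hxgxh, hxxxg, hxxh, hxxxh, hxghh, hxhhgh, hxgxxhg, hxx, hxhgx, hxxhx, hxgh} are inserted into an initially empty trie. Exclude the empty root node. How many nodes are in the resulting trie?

22

For each word, the new-node count is its length minus the longest prefix already in the trie:
  "hxgxh" → 5 new (h, x, g, x, h)
  "hxxxg" → prefix "hx" already present; 3 new (x, x, g)
  "hxxh" → prefix "hxx" already present; 1 new (h)
  "hxxxh" → prefix "hxxx" already present; 1 new (h)
  "hxghh" → prefix "hxg" already present; 2 new (h, h)
  "hxhhgh" → prefix "hx" already present; 4 new (h, h, g, h)
  "hxgxxhg" → prefix "hxgx" already present; 3 new (x, h, g)
  "hxx" → prefix "hxx" already present; 0 new (none)
  "hxhgx" → prefix "hxh" already present; 2 new (g, x)
  "hxxhx" → prefix "hxxh" already present; 1 new (x)
  "hxgh" → prefix "hxgh" already present; 0 new (none)
Total nodes = 5 + 3 + 1 + 1 + 2 + 4 + 3 + 0 + 2 + 1 + 0 = 22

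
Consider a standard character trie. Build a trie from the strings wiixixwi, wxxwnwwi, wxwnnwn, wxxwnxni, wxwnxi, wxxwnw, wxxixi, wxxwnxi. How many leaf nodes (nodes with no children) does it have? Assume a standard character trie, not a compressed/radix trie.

7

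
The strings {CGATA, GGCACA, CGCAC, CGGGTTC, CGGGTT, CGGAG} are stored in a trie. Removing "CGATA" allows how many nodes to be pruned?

Walk "CGATA" from the leaf back toward the root, removing each node that no remaining word uses.
The suffix "ATA" (3 nodes) is used only by "CGATA"; the node for "CG" still has the child "C", so pruning stops there.
Nodes removed: 3

3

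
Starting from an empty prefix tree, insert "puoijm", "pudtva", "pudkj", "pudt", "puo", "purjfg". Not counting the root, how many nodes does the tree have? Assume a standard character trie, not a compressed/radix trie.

For each word, the new-node count is its length minus the longest prefix already in the trie:
  "puoijm" → 6 new (p, u, o, i, j, m)
  "pudtva" → prefix "pu" already present; 4 new (d, t, v, a)
  "pudkj" → prefix "pud" already present; 2 new (k, j)
  "pudt" → prefix "pudt" already present; 0 new (none)
  "puo" → prefix "puo" already present; 0 new (none)
  "purjfg" → prefix "pu" already present; 4 new (r, j, f, g)
Total nodes = 6 + 4 + 2 + 0 + 0 + 4 = 16

16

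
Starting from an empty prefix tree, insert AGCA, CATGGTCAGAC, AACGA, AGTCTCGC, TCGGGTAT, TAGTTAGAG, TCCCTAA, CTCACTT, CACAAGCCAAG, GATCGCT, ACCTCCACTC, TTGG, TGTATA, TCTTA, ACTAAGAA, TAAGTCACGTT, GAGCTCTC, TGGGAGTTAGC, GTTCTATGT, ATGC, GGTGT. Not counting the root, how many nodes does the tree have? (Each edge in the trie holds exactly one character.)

Count nodes per top-level branch (shared prefixes stored once):
  'A'-branch (AACGA, ACCTCCACTC, ACTAAGAA, AGCA, AGTCTCGC, ATGC): 32 nodes
  'C'-branch (CACAAGCCAAG, CATGGTCAGAC, CTCACTT): 26 nodes
  'G'-branch (GAGCTCTC, GATCGCT, GGTGT, GTTCTATGT): 25 nodes
  'T'-branch (TAAGTCACGTT, TAGTTAGAG, TCCCTAA, TCGGGTAT, TCTTA, TGGGAGTTAGC, TGTATA, TTGG): 50 nodes
Sum: 133

133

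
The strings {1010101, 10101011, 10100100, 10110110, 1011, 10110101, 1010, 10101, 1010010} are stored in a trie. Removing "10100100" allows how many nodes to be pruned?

After clearing the end-marker at "10100100", prune upward until reaching a node still needed by another word.
The suffix "0" (1 node) is used only by "10100100"; "1010010" is itself a stored word, so pruning stops there.
Nodes removed: 1

1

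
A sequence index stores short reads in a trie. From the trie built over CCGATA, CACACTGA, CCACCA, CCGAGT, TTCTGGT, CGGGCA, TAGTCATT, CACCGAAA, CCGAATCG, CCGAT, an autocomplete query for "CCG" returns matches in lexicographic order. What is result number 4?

CCGATA

DFS of the "CCG" subtree visits, in order: "CCGAATCG", "CCGAGT", "CCGAT", "CCGATA"
Position 4: CCGATA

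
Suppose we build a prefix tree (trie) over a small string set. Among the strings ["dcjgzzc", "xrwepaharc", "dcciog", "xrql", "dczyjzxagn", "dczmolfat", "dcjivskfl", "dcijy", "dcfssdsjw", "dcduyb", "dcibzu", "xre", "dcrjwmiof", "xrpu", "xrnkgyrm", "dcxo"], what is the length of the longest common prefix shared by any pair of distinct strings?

Look for the deepest trie node that still has at least two words in its subtree.
"dcibzu" and "dcijy" agree on "dci" (3 characters) before diverging; nothing deeper is shared.
Longest shared-prefix length: 3

3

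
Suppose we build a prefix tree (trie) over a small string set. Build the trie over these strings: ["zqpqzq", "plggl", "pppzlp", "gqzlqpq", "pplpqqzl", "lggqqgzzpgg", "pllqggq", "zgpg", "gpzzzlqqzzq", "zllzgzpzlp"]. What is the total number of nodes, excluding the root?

For each word, the new-node count is its length minus the longest prefix already in the trie:
  "zqpqzq" → 6 new (z, q, p, q, z, q)
  "plggl" → 5 new (p, l, g, g, l)
  "pppzlp" → prefix "p" already present; 5 new (p, p, z, l, p)
  "gqzlqpq" → 7 new (g, q, z, l, q, p, q)
  "pplpqqzl" → prefix "pp" already present; 6 new (l, p, q, q, z, l)
  "lggqqgzzpgg" → 11 new (l, g, g, q, q, g, z, z, p, g, g)
  "pllqggq" → prefix "pl" already present; 5 new (l, q, g, g, q)
  "zgpg" → prefix "z" already present; 3 new (g, p, g)
  "gpzzzlqqzzq" → prefix "g" already present; 10 new (p, z, z, z, l, q, q, z, z, q)
  "zllzgzpzlp" → prefix "z" already present; 9 new (l, l, z, g, z, p, z, l, p)
Total nodes = 6 + 5 + 5 + 7 + 6 + 11 + 5 + 3 + 10 + 9 = 67

67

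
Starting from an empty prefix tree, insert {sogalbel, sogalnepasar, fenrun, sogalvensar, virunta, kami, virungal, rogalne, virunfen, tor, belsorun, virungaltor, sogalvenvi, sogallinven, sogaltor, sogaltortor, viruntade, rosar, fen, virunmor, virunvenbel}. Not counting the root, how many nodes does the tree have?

93

Insert word by word; a character creates a node only if that edge doesn't already exist:
  "sogalbel" → 8 new (s, o, g, a, l, b, e, l)
  "sogalnepasar" → prefix "sogal" already present; 7 new (n, e, p, a, s, a, r)
  "fenrun" → 6 new (f, e, n, r, u, n)
  "sogalvensar" → prefix "sogal" already present; 6 new (v, e, n, s, a, r)
  "virunta" → 7 new (v, i, r, u, n, t, a)
  "kami" → 4 new (k, a, m, i)
  "virungal" → prefix "virun" already present; 3 new (g, a, l)
  "rogalne" → 7 new (r, o, g, a, l, n, e)
  "virunfen" → prefix "virun" already present; 3 new (f, e, n)
  "tor" → 3 new (t, o, r)
  "belsorun" → 8 new (b, e, l, s, o, r, u, n)
  "virungaltor" → prefix "virungal" already present; 3 new (t, o, r)
  "sogalvenvi" → prefix "sogalven" already present; 2 new (v, i)
  "sogallinven" → prefix "sogal" already present; 6 new (l, i, n, v, e, n)
  "sogaltor" → prefix "sogal" already present; 3 new (t, o, r)
  "sogaltortor" → prefix "sogaltor" already present; 3 new (t, o, r)
  "viruntade" → prefix "virunta" already present; 2 new (d, e)
  "rosar" → prefix "ro" already present; 3 new (s, a, r)
  "fen" → prefix "fen" already present; 0 new (none)
  "virunmor" → prefix "virun" already present; 3 new (m, o, r)
  "virunvenbel" → prefix "virun" already present; 6 new (v, e, n, b, e, l)
Total nodes = 8 + 7 + 6 + 6 + 7 + 4 + 3 + 7 + 3 + 3 + 8 + 3 + 2 + 6 + 3 + 3 + 2 + 3 + 0 + 3 + 6 = 93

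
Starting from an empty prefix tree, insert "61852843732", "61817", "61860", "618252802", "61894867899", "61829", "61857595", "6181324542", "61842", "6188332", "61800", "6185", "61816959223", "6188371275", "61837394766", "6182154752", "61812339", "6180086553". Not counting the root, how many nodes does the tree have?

83

For each word, the new-node count is its length minus the longest prefix already in the trie:
  "61852843732" → 11 new (6, 1, 8, 5, 2, 8, 4, 3, 7, 3, 2)
  "61817" → prefix "618" already present; 2 new (1, 7)
  "61860" → prefix "618" already present; 2 new (6, 0)
  "618252802" → prefix "618" already present; 6 new (2, 5, 2, 8, 0, 2)
  "61894867899" → prefix "618" already present; 8 new (9, 4, 8, 6, 7, 8, 9, 9)
  "61829" → prefix "6182" already present; 1 new (9)
  "61857595" → prefix "6185" already present; 4 new (7, 5, 9, 5)
  "6181324542" → prefix "6181" already present; 6 new (3, 2, 4, 5, 4, 2)
  "61842" → prefix "618" already present; 2 new (4, 2)
  "6188332" → prefix "618" already present; 4 new (8, 3, 3, 2)
  "61800" → prefix "618" already present; 2 new (0, 0)
  "6185" → prefix "6185" already present; 0 new (none)
  "61816959223" → prefix "6181" already present; 7 new (6, 9, 5, 9, 2, 2, 3)
  "6188371275" → prefix "61883" already present; 5 new (7, 1, 2, 7, 5)
  "61837394766" → prefix "618" already present; 8 new (3, 7, 3, 9, 4, 7, 6, 6)
  "6182154752" → prefix "6182" already present; 6 new (1, 5, 4, 7, 5, 2)
  "61812339" → prefix "6181" already present; 4 new (2, 3, 3, 9)
  "6180086553" → prefix "61800" already present; 5 new (8, 6, 5, 5, 3)
Total nodes = 11 + 2 + 2 + 6 + 8 + 1 + 4 + 6 + 2 + 4 + 2 + 0 + 7 + 5 + 8 + 6 + 4 + 5 = 83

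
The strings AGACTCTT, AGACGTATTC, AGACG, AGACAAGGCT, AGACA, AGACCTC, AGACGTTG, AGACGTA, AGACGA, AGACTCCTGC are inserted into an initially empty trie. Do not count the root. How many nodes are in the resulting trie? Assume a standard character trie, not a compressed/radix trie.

Trie structure (* marks end of a word):
(root)
└─ A
   └─ G
      └─ A
         └─ C
            ├─ A *
            │  └─ A
            │     └─ G
            │        └─ G
            │           └─ C
            │              └─ T *
            ├─ C
            │  └─ T
            │     └─ C *
            ├─ G *
            │  ├─ A *
            │  └─ T
            │     ├─ A *
            │     │  └─ T
            │     │     └─ T
            │     │        └─ C *
            │     └─ T
            │        └─ G *
            └─ T
               └─ C
                  ├─ C
                  │  └─ T
                  │     └─ G
                  │        └─ C *
                  └─ T
                     └─ T *
Counting every labelled node above: 30.

30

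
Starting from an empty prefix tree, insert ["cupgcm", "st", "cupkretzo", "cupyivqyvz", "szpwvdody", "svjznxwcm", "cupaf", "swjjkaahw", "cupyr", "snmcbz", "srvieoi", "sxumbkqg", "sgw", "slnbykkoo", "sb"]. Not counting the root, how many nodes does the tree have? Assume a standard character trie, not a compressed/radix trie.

For each word, the new-node count is its length minus the longest prefix already in the trie:
  "cupgcm" → 6 new (c, u, p, g, c, m)
  "st" → 2 new (s, t)
  "cupkretzo" → prefix "cup" already present; 6 new (k, r, e, t, z, o)
  "cupyivqyvz" → prefix "cup" already present; 7 new (y, i, v, q, y, v, z)
  "szpwvdody" → prefix "s" already present; 8 new (z, p, w, v, d, o, d, y)
  "svjznxwcm" → prefix "s" already present; 8 new (v, j, z, n, x, w, c, m)
  "cupaf" → prefix "cup" already present; 2 new (a, f)
  "swjjkaahw" → prefix "s" already present; 8 new (w, j, j, k, a, a, h, w)
  "cupyr" → prefix "cupy" already present; 1 new (r)
  "snmcbz" → prefix "s" already present; 5 new (n, m, c, b, z)
  "srvieoi" → prefix "s" already present; 6 new (r, v, i, e, o, i)
  "sxumbkqg" → prefix "s" already present; 7 new (x, u, m, b, k, q, g)
  "sgw" → prefix "s" already present; 2 new (g, w)
  "slnbykkoo" → prefix "s" already present; 8 new (l, n, b, y, k, k, o, o)
  "sb" → prefix "s" already present; 1 new (b)
Total nodes = 6 + 2 + 6 + 7 + 8 + 8 + 2 + 8 + 1 + 5 + 6 + 7 + 2 + 8 + 1 = 77

77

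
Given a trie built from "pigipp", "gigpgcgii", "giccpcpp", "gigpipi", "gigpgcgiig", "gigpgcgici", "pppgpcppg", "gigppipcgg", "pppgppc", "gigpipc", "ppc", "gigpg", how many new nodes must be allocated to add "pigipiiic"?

4

"pigip" is already a path in the trie; the remaining "iiic" must be added.
Each of the 4 remaining characters creates one node.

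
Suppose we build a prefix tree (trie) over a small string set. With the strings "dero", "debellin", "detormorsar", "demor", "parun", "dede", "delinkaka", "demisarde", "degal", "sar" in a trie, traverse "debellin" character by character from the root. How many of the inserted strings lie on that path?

Traverse "debellin" character by character; count nodes along the way that are marked as word ends.
Prefixes of the query that are stored words: "debellin"
Count: 1

1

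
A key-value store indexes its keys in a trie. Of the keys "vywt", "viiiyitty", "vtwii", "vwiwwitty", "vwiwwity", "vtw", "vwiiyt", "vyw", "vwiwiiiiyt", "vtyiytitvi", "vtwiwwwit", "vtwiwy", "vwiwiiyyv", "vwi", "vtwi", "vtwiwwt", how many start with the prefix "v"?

Walk to "v"; the words in its subtree are exactly those with that prefix.
Matches: "viiiyitty", "vtw", "vtwi", "vtwii", "vtwiwwt", "vtwiwwwit", "vtwiwy", "vtyiytitvi", "vwi", "vwiiyt", "vwiwiiiiyt", "vwiwiiyyv", "vwiwwitty", "vwiwwity", "vyw", "vywt"
Count: 16

16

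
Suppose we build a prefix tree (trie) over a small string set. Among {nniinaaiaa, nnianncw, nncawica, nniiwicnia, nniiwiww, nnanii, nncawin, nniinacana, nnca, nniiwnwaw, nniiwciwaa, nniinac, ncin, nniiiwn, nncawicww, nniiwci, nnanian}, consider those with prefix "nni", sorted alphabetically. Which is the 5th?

Words with prefix "nni", in lexicographic order: "nnianncw", "nniiiwn", "nniinaaiaa", "nniinac", "nniinacana", "nniiwci", "nniiwciwaa", "nniiwicnia", "nniiwiww", "nniiwnwaw"
Position 5: nniinacana

nniinacana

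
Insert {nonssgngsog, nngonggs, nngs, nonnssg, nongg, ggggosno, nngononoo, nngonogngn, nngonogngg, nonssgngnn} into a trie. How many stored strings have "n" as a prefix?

9

Filter for entries beginning with "n":
Words under "n": nngonggs, nngonogngg, nngonogngn, nngononoo, nngs, nongg, nonnssg, nonssgngnn, nonssgngsog
Count: 9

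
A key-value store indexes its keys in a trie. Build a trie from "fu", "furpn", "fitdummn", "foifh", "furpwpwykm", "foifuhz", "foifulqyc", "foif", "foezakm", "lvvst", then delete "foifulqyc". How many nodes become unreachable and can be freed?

4

Walk "foifulqyc" from the leaf back toward the root, removing each node that no remaining word uses.
The suffix "lqyc" (4 nodes) is used only by "foifulqyc"; the node for "foifu" still has the child "h", so pruning stops there.
Nodes removed: 4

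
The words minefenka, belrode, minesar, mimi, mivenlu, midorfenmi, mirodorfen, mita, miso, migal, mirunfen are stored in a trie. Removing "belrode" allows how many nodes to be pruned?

7

Walk "belrode" from the leaf back toward the root, removing each node that no remaining word uses.
No other word shares any prefix with "belrode", so all 7 of its nodes go.
Nodes removed: 7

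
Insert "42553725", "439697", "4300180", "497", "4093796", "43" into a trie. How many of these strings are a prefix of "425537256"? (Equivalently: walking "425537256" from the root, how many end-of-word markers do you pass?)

1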